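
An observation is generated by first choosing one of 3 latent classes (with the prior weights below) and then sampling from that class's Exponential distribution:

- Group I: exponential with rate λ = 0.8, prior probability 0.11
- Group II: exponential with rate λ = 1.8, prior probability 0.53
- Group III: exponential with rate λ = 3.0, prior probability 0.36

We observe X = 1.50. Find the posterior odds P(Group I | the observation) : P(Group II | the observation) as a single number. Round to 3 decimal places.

0.413

Since P(k|x) ∝ w_k f_k(x), the posterior odds are w_i f_i(x) / (w_j f_j(x)).
Exponential densities:
  L_I = 0.240955
  L_II = 0.12097
  L_III = 0.033327
Posterior odds = (w_I·L_I) / (w_II·L_II) = (0.11·0.240955) / (0.53·0.12097) = 0.0265051 / 0.0641141 ≈ 0.413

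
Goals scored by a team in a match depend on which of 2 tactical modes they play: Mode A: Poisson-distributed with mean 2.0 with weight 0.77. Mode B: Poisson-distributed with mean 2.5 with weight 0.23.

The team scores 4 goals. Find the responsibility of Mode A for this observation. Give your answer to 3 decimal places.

By Bayes' theorem, P(k | x) = π_k f_k(x) / Σ_j π_j f_j(x).
Poisson probabilities:
  L_A = e^(−2.0)·2.0^4/4! = 0.0902235
  L_B = e^(−2.5)·2.5^4/4! = 0.133602
Prior × likelihood for each component:
  π_A·L_A = 0.77 × 0.0902235 = 0.0694721
  π_B·L_B = 0.23 × 0.133602 = 0.0307284
Normaliser: 0.0694721 + 0.0307284 = 0.100201
P(Mode A | 4 goals) = 0.0694721 / 0.100201 ≈ 0.693

0.693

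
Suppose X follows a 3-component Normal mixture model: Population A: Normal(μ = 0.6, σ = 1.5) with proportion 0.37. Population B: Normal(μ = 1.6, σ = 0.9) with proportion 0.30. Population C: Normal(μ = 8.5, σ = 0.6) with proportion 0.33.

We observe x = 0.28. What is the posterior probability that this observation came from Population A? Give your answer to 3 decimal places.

0.680

Apply Bayes' rule: the posterior for each component is proportional to its prior times its likelihood at x.
Evaluate each component's likelihood at the observed value:
  f_A = 0.259978
  f_B = 0.151203
  f_C = 1.16518e-41
Weight by the priors:
  π_A·f_A = 0.37 × 0.259978 = 0.0961918
  π_B·f_B = 0.30 × 0.151203 = 0.0453608
  π_C·f_C = 0.33 × 1.16518e-41 = 3.8451e-42
Evidence: 0.0961918 + 0.0453608 + 3.8451e-42 = 0.141553
P(Population A | the observation) = 0.0961918 / 0.141553 ≈ 0.680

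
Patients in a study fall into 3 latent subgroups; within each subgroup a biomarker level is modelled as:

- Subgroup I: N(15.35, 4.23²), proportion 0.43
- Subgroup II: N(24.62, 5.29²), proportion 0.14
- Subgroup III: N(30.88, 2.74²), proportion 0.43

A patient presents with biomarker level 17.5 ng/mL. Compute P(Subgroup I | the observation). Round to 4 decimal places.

0.8930

Posterior ∝ prior × likelihood, so P(k | x) ∝ π_k f_k(x); normalise over all components.
Component likelihoods at x = 17.5 ng/mL:
  p_I = (1/(4.23·√(2π)))·exp(−(17.5−15.35)²/(2·4.23²)) = 0.094313·exp(-0.12917) = 0.0828841
  p_II = (1/(5.29·√(2π)))·exp(−(17.5−24.62)²/(2·5.29²)) = 0.075414·exp(-0.90577) = 0.0304848
  p_III = (1/(2.74·√(2π)))·exp(−(17.5−30.88)²/(2·2.74²)) = 0.145599·exp(-11.92288) = 9.66316e-07
Multiply by the mixture weights:
  π_I·p_I = 0.43 × 0.0828841 = 0.0356402
  π_II·p_II = 0.14 × 0.0304848 = 0.00426787
  π_III·p_III = 0.43 × 9.66316e-07 = 4.15516e-07
Normaliser: 0.0356402 + 0.00426787 + 4.15516e-07 = 0.0399085
P(Subgroup I | data) = 0.0356402 / 0.0399085 ≈ 0.8930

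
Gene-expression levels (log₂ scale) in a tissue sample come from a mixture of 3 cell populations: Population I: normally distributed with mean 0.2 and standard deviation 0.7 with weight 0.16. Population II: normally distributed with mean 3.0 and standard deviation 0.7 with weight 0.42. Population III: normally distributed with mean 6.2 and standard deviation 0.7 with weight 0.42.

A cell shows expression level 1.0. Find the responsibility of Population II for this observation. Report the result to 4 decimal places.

The responsibility of component k is π_k f_k(x) divided by Σ_j π_j f_j(x).
Normal densities:
  f_I = 0.296614
  f_II = 0.00962014
  f_III = 5.92693e-13
Unnormalised posteriors:
  π_I·f_I = 0.16 × 0.296614 = 0.0474582
  π_II·f_II = 0.42 × 0.00962014 = 0.00404046
  π_III·f_III = 0.42 × 5.92693e-13 = 2.48931e-13
Evidence: 0.0474582 + 0.00404046 + 2.48931e-13 = 0.0514986
P(Population II | data) = 0.00404046 / 0.0514986 ≈ 0.0785

0.0785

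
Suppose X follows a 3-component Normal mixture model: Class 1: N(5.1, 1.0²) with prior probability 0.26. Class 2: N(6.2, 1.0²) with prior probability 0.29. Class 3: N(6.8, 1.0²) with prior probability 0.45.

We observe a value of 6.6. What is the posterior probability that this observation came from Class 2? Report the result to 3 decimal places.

Posterior ∝ prior × likelihood, so P(k | x) ∝ P(Z=k) f_k(x); normalise over all components.
Normal densities:
  f_1 = 0.129518
  f_2 = 0.36827
  f_3 = 0.391043
Multiply by the mixture weights:
  P(Z=1)·f_1 = 0.26 × 0.129518 = 0.0336746
  P(Z=2)·f_2 = 0.29 × 0.36827 = 0.106798
  P(Z=3)·f_3 = 0.45 × 0.391043 = 0.175969
Sum: 0.0336746 + 0.106798 + 0.175969 = 0.316442
P(Class 2 | 6.6) = 0.106798 / 0.316442 ≈ 0.337

0.337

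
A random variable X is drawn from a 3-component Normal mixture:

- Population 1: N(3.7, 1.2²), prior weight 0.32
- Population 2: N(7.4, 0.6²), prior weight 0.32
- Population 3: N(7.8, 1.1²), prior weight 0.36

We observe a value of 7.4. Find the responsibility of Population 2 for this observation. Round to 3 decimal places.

0.633

Posterior ∝ prior × likelihood, so P(k | x) ∝ P(Z=k) f_k(x); normalise over all components.
Evaluate each component's likelihood at the observed value:
  L_1 = (1/(1.2·√(2π)))·exp(−(7.4−3.7)²/(2·1.2²)) = 0.332452·exp(-4.75347) = 0.0028663
  L_2 = (1/(0.6·√(2π)))·exp(−(7.4−7.4)²/(2·0.6²)) = 0.664904·exp(-0.00000) = 0.664904
  L_3 = (1/(1.1·√(2π)))·exp(−(7.4−7.8)²/(2·1.1²)) = 0.362675·exp(-0.06612) = 0.339472
Weight by the priors:
  P(Z=1)·L_1 = 0.32 × 0.0028663 = 0.000917217
  P(Z=2)·L_2 = 0.32 × 0.664904 = 0.212769
  P(Z=3)·L_3 = 0.36 × 0.339472 = 0.12221
Evidence: 0.000917217 + 0.212769 + 0.12221 = 0.335896
P(Population 2 | the observation) ≈ 0.633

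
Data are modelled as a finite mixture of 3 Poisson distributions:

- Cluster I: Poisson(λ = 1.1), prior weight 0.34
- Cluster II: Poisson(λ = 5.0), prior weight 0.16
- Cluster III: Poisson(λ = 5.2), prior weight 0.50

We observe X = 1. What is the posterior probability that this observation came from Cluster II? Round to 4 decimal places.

0.0374

The responsibility of component k is π_k f_k(x) divided by Σ_j π_j f_j(x).
Poisson probabilities:
  p_I = e^(−1.1)·1.1^1/1! = 0.366158
  p_II = e^(−5.0)·5.0^1/1! = 0.0336897
  p_III = e^(−5.2)·5.2^1/1! = 0.0286861
Prior × likelihood for each component:
  π_I·p_I = 0.34 × 0.366158 = 0.124494
  π_II·p_II = 0.16 × 0.0336897 = 0.00539036
  π_III·p_III = 0.50 × 0.0286861 = 0.0143431
Normaliser: 0.124494 + 0.00539036 + 0.0143431 = 0.144227
Responsibility of Cluster II: 0.00539036 / 0.144227 ≈ 0.0374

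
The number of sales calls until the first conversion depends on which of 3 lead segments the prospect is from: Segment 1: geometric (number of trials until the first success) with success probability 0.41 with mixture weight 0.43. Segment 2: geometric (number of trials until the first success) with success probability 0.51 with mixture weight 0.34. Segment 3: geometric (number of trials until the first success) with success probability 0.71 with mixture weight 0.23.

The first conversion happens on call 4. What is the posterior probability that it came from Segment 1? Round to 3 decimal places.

P(component k | x) = π_k·f_k(x) / marginal(x), where marginal(x) = Σ_j π_j·f_j(x).
Geometric probabilities:
  p_1 = 0.41·(1−0.41)^3 = 0.41·0.205379 = 0.0842054
  p_2 = 0.51·(1−0.51)^3 = 0.51·0.117649 = 0.060001
  p_3 = 0.71·(1−0.71)^3 = 0.71·0.024389 = 0.0173162
Unnormalised posteriors:
  π_1·p_1 = 0.43 × 0.0842054 = 0.0362083
  π_2·p_2 = 0.34 × 0.060001 = 0.0204003
  π_3·p_3 = 0.23 × 0.0173162 = 0.00398272
Evidence: 0.0362083 + 0.0204003 + 0.00398272 = 0.0605914
P(Segment 1 | 4) ≈ 0.598

0.598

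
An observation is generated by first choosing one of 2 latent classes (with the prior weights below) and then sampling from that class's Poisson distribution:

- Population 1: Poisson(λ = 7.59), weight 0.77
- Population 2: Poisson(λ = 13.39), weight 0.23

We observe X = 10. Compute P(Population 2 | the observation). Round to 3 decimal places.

0.209

P(component k | x) = w_k·f_k(x) / marginal(x), where marginal(x) = Σ_j w_j·f_j(x).
Poisson probabilities:
  L_1 = 0.0883811
  L_2 = 0.0781339
Weight by the priors:
  w_1·L_1 = 0.77 × 0.0883811 = 0.0680535
  w_2·L_2 = 0.23 × 0.0781339 = 0.0179708
Marginal: 0.0680535 + 0.0179708 = 0.0860243
P(Population 2 | data) ≈ 0.209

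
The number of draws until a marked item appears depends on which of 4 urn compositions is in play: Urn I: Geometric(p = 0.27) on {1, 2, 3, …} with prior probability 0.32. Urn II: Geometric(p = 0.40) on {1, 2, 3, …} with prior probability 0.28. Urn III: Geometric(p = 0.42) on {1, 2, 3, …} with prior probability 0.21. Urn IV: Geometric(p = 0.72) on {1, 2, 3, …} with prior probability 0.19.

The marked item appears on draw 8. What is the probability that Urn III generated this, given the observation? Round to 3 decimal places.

0.133

Posterior ∝ prior × likelihood, so P(k | x) ∝ π_k f_k(x); normalise over all components.
Component likelihoods at x = 8:
  f_I = 0.27·(1−0.27)^7 = 0.27·0.110474 = 0.029828
  f_II = 0.40·(1−0.40)^7 = 0.40·0.0279936 = 0.0111974
  f_III = 0.42·(1−0.42)^7 = 0.42·0.0220798 = 0.00927353
  f_IV = 0.72·(1−0.72)^7 = 0.72·0.000134929 = 9.71491e-05
Unnormalised posteriors:
  π_I·f_I = 0.32 × 0.029828 = 0.00954495
  π_II·f_II = 0.28 × 0.0111974 = 0.00313528
  π_III·f_III = 0.21 × 0.00927353 = 0.00194744
  π_IV·f_IV = 0.19 × 9.71491e-05 = 1.84583e-05
Normaliser: 0.00954495 + 0.00313528 + 0.00194744 + 1.84583e-05 = 0.0146461
Responsibility of Urn III: 0.00194744 / 0.0146461 ≈ 0.133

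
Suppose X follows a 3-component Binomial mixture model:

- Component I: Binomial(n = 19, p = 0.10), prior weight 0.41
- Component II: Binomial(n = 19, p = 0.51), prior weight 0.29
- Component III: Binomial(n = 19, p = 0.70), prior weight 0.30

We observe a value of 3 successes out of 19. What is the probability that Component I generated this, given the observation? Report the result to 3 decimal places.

P(component k | x) = π_k·f_k(x) / marginal(x), where marginal(x) = Σ_j π_j·f_j(x).
Evaluate each component's likelihood at the observed value:
  p_I = C(19,3)·0.10^3·0.90^16 = 969·0.001·0.185302 = 0.179558
  p_II = C(19,3)·0.51^3·0.49^16 = 969·0.132651·1.10443e-05 = 0.00141962
  p_III = C(19,3)·0.70^3·0.30^16 = 969·0.343·4.30467e-09 = 1.43073e-06
Unnormalised posteriors:
  π_I·p_I = 0.41 × 0.179558 = 0.0736186
  π_II·p_II = 0.29 × 0.00141962 = 0.000411689
  π_III·p_III = 0.30 × 1.43073e-06 = 4.29219e-07
Sum: 0.0736186 + 0.000411689 + 4.29219e-07 = 0.0740308
So the posterior for Component I is 0.0736186 / 0.0740308 ≈ 0.994.

0.994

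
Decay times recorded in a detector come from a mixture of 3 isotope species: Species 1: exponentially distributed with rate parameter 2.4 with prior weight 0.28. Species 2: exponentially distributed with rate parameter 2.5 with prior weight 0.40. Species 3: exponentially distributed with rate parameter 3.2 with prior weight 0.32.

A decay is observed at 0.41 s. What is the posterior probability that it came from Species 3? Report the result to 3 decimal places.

By Bayes' theorem, P(k | x) = π_k f_k(x) / Σ_j π_j f_j(x).
Evaluate each component's likelihood at the observed value:
  p_1 = 0.897151
  p_2 = 0.896991
  p_3 = 0.861699
Weight by the priors:
  π_1·p_1 = 0.28 × 0.897151 = 0.251202
  π_2·p_2 = 0.40 × 0.896991 = 0.358796
  π_3·p_3 = 0.32 × 0.861699 = 0.275744
Evidence: 0.251202 + 0.358796 + 0.275744 = 0.885742
Responsibility of Species 3: 0.275744 / 0.885742 ≈ 0.311

0.311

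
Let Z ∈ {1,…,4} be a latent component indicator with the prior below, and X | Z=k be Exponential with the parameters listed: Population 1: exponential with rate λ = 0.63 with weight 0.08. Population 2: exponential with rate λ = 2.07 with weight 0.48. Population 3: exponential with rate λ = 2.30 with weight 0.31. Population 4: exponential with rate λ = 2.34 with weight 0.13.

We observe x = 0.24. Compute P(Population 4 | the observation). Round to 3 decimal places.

0.141

The responsibility of component k is w_k f_k(x) divided by Σ_j w_j f_j(x).
Exponential densities:
  f_1 = 0.63·e^(−0.63·0.24) = 0.63·e^(−0.1512) = 0.541596
  f_2 = 2.07·e^(−2.07·0.24) = 2.07·e^(−0.4968) = 1.25954
  f_3 = 2.30·e^(−2.30·0.24) = 2.30·e^(−0.5520) = 1.32433
  f_4 = 2.34·e^(−2.34·0.24) = 2.34·e^(−0.5616) = 1.33449
Prior × likelihood for each component:
  w_1·f_1 = 0.08 × 0.541596 = 0.0433277
  w_2·f_2 = 0.48 × 1.25954 = 0.60458
  w_3·f_3 = 0.31 × 1.32433 = 0.410543
  w_4·f_4 = 0.13 × 1.33449 = 0.173484
Sum: 0.0433277 + 0.60458 + 0.410543 + 0.173484 = 1.23194
Responsibility of Population 4: 0.173484 / 1.23194 ≈ 0.141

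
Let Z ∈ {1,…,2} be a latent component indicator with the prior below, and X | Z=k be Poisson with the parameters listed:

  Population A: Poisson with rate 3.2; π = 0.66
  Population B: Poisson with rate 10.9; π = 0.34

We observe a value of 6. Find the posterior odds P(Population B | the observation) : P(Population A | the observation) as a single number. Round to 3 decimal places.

0.364

Posterior odds = (π_i f_i(x)) / (π_j f_j(x)); the normalising sum cancels.
Evaluate each component's likelihood at the observed value:
  f_A = e^(−3.2)·3.2^6/6! = 0.060789
  f_B = e^(−10.9)·10.9^6/6! = 0.0429949
Odds = (0.34/0.66) × (0.0429949/0.060789) = 0.515152 × 0.70728 ≈ 0.364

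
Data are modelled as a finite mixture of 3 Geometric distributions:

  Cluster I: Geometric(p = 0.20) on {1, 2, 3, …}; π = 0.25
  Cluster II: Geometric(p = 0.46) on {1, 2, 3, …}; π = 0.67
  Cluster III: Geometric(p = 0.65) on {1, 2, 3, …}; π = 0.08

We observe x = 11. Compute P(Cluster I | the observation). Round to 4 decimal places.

0.8918

Posterior ∝ prior × likelihood, so P(k | x) ∝ w_k f_k(x); normalise over all components.
Geometric probabilities:
  p_I = 0.20·(1−0.20)^10 = 0.20·0.107374 = 0.0214748
  p_II = 0.46·(1−0.46)^10 = 0.46·0.00210833 = 0.00096983
  p_III = 0.65·(1−0.65)^10 = 0.65·2.75855e-05 = 1.79306e-05
Prior × likelihood for each component:
  w_I·p_I = 0.25 × 0.0214748 = 0.00536871
  w_II·p_II = 0.67 × 0.00096983 = 0.000649786
  w_III·p_III = 0.08 × 1.79306e-05 = 1.43444e-06
Sum: 0.00536871 + 0.000649786 + 1.43444e-06 = 0.00601993
So the posterior for Cluster I is 0.00536871 / 0.00601993 ≈ 0.8918.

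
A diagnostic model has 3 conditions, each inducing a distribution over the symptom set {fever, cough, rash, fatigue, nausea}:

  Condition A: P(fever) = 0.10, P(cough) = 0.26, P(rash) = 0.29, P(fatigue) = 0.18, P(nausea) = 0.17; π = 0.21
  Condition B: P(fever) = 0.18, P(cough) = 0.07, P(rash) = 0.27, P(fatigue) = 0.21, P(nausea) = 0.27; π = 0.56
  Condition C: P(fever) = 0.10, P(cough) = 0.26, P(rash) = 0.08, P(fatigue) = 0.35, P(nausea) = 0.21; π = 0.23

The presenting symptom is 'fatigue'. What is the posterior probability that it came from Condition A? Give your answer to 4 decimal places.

Apply Bayes' rule: the posterior for each component is proportional to its prior times its likelihood at x.
Component likelihoods at x = 'fatigue':
  L_A = 0.18
  L_B = 0.21
  L_C = 0.35
Weight by the priors:
  π_A·L_A = 0.21 × 0.18 = 0.0378
  π_B·L_B = 0.56 × 0.21 = 0.1176
  π_C·L_C = 0.23 × 0.35 = 0.0805
Evidence: 0.0378 + 0.1176 + 0.0805 = 0.2359
P(Condition A | data) = 0.0378 / 0.2359 ≈ 0.1602

0.1602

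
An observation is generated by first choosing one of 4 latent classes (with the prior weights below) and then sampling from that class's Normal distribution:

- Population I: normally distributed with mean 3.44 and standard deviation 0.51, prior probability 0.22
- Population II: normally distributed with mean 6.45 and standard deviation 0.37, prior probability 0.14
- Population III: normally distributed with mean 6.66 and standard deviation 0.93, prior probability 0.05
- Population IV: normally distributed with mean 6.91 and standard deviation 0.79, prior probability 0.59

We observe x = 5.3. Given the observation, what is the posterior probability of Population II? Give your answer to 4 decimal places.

0.0261

Posterior ∝ prior × likelihood, so P(k | x) ∝ w_k f_k(x); normalise over all components.
Component likelihoods at x = 5.3:
  p_I = (1/(0.51·√(2π)))·exp(−(5.3−3.44)²/(2·0.51²)) = 0.782240·exp(-6.65052) = 0.00101171
  p_II = (1/(0.37·√(2π)))·exp(−(5.3−6.45)²/(2·0.37²)) = 1.078222·exp(-4.83017) = 0.0086098
  p_III = (1/(0.93·√(2π)))·exp(−(5.3−6.66)²/(2·0.93²)) = 0.428970·exp(-1.06926) = 0.14725
  p_IV = (1/(0.79·√(2π)))·exp(−(5.3−6.91)²/(2·0.79²)) = 0.504990·exp(-2.07667) = 0.0632989
Unnormalised posteriors:
  w_I·p_I = 0.22 × 0.00101171 = 0.000222576
  w_II·p_II = 0.14 × 0.0086098 = 0.00120537
  w_III·p_III = 0.05 × 0.14725 = 0.00736249
  w_IV·p_IV = 0.59 × 0.0632989 = 0.0373464
Evidence: 0.000222576 + 0.00120537 + 0.00736249 + 0.0373464 = 0.0461368
So the posterior for Population II is 0.00120537 / 0.0461368 ≈ 0.0261.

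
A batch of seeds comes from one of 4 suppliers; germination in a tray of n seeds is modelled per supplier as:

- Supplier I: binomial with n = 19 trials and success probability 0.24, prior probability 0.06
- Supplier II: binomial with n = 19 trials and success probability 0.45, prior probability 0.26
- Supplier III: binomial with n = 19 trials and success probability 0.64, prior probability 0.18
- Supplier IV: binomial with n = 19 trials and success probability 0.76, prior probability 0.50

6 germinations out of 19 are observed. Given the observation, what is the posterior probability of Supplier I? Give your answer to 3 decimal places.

P(component k | x) = w_k·f_k(x) / marginal(x), where marginal(x) = Σ_j w_j·f_j(x).
Binomial probabilities:
  p_I = 0.146328
  p_II = 0.0949449
  p_III = 0.00318049
  p_IV = 4.58257e-05
Unnormalised posteriors:
  w_I·p_I = 0.06 × 0.146328 = 0.00877965
  w_II·p_II = 0.26 × 0.0949449 = 0.0246857
  w_III·p_III = 0.18 × 0.00318049 = 0.000572488
  w_IV·p_IV = 0.50 × 4.58257e-05 = 2.29129e-05
Evidence: 0.00877965 + 0.0246857 + 0.000572488 + 2.29129e-05 = 0.0340607
So the posterior for Supplier I is 0.00877965 / 0.0340607 ≈ 0.258.

0.258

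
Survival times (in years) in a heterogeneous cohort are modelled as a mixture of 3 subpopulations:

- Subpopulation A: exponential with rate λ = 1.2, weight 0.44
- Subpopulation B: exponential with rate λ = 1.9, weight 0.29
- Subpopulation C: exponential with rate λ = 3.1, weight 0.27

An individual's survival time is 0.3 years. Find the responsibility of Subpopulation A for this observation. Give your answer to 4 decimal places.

Posterior ∝ prior × likelihood, so P(k | x) ∝ π_k f_k(x); normalise over all components.
Exponential densities:
  p_A = 0.837212
  p_B = 1.0745
  p_C = 1.22312
Weight by the priors:
  π_A·p_A = 0.44 × 0.837212 = 0.368373
  π_B·p_B = 0.29 × 1.0745 = 0.311605
  π_C·p_C = 0.27 × 1.22312 = 0.330241
Normaliser: 0.368373 + 0.311605 + 0.330241 = 1.01022
P(Subpopulation A | x) ≈ 0.3646

0.3646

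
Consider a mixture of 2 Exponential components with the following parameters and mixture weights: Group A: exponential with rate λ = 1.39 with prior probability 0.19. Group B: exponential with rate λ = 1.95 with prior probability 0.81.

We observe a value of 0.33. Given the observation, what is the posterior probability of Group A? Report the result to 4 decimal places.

0.1675

The responsibility of component k is π_k f_k(x) divided by Σ_j π_j f_j(x).
Component likelihoods at x = 0.33:
  L_A = 0.878626
  L_B = 1.02463
Multiply by the mixture weights:
  π_A·L_A = 0.19 × 0.878626 = 0.166939
  π_B·L_B = 0.81 × 1.02463 = 0.829948
Normaliser: 0.166939 + 0.829948 = 0.996887
P(Group A | the observation) ≈ 0.1675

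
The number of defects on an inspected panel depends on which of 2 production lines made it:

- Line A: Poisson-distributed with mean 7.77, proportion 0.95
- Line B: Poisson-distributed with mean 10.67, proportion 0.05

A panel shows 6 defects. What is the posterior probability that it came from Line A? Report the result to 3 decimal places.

Apply Bayes' rule: the posterior for each component is proportional to its prior times its likelihood at x.
Evaluate each component's likelihood at the observed value:
  p_A = 0.12904
  p_B = 0.0476137
Weight by the priors:
  π_A·p_A = 0.95 × 0.12904 = 0.122588
  π_B·p_B = 0.05 × 0.0476137 = 0.00238068
Marginal: 0.122588 + 0.00238068 = 0.124969
P(Line A | x) ≈ 0.981

0.981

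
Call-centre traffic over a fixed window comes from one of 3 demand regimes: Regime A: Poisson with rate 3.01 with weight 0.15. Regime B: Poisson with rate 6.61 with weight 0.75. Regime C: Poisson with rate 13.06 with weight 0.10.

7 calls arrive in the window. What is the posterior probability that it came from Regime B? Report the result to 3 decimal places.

0.948

Posterior ∝ prior × likelihood, so P(k | x) ∝ π_k f_k(x); normalise over all components.
Component likelihoods at x = 7 calls:
  f_A = 0.0218932
  f_B = 0.147331
  f_C = 0.0273707
Weight by the priors:
  π_A·f_A = 0.15 × 0.0218932 = 0.00328397
  π_B·f_B = 0.75 × 0.147331 = 0.110498
  π_C·f_C = 0.10 × 0.0273707 = 0.00273707
Marginal: 0.00328397 + 0.110498 + 0.00273707 = 0.116519
So the posterior for Regime B is 0.110498 / 0.116519 ≈ 0.948.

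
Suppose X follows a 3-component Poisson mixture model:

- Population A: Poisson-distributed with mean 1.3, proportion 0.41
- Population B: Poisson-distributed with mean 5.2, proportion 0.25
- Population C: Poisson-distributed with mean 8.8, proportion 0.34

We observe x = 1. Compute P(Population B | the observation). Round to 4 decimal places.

Apply Bayes' rule: the posterior for each component is proportional to its prior times its likelihood at x.
Component likelihoods at x = 1:
  p_A = e^(−1.3)·1.3^1/1! = 0.354291
  p_B = e^(−5.2)·5.2^1/1! = 0.0286861
  p_C = e^(−8.8)·8.8^1/1! = 0.00132645
Multiply by the mixture weights:
  P(Z=A)·p_A = 0.41 × 0.354291 = 0.145259
  P(Z=B)·p_B = 0.25 × 0.0286861 = 0.00717153
  P(Z=C)·p_C = 0.34 × 0.00132645 = 0.000450993
Marginal: 0.145259 + 0.00717153 + 0.000450993 = 0.152882
So the posterior for Population B is 0.00717153 / 0.152882 ≈ 0.0469.

0.0469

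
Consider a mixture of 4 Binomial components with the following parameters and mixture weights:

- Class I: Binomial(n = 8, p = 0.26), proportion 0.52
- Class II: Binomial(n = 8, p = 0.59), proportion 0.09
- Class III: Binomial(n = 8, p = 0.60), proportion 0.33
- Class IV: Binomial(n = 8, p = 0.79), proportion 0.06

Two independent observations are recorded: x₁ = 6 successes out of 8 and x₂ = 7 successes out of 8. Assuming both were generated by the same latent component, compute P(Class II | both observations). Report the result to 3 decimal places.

By Bayes' theorem, P(k | x) = P(Z=k) f_k(x) / Σ_j P(Z=j) f_j(x).
Since both observations come from the same component, the likelihood for component k is f_k(x₁)·f_k(x₂).
  f_I = [C(8,6)·0.26^6·0.74^2 = 28·0.000308916·0.5476 = 0.00473654] × [0.000475483] = 2.25215e-06
  f_II = [C(8,6)·0.59^6·0.41^2 = 28·0.0421805·0.1681 = 0.198535] × [0.0816278] = 0.016206
  f_III = [C(8,6)·0.60^6·0.40^2 = 28·0.046656·0.16 = 0.209019] × [0.0895795] = 0.0187238
  f_IV = [C(8,6)·0.79^6·0.21^2 = 28·0.243087·0.0441 = 0.300164] × [0.322626] = 0.0968407
Unnormalised posteriors:
  P(Z=I)·f_I = 0.52 × 2.25215e-06 = 1.17112e-06
  P(Z=II)·f_II = 0.09 × 0.016206 = 0.00145854
  P(Z=III)·f_III = 0.33 × 0.0187238 = 0.00617886
  P(Z=IV)·f_IV = 0.06 × 0.0968407 = 0.00581044
Evidence: 1.17112e-06 + 0.00145854 + 0.00617886 + 0.00581044 = 0.013449
So the posterior for Class II is 0.00145854 / 0.013449 ≈ 0.108.

0.108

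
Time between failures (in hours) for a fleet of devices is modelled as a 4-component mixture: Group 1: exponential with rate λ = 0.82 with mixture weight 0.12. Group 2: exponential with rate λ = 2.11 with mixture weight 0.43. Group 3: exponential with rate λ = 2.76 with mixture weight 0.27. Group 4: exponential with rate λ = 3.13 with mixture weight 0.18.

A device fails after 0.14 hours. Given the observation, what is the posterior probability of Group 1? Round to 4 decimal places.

The responsibility of component k is P(Z=k) f_k(x) divided by Σ_j P(Z=j) f_j(x).
Exponential densities:
  p_1 = 0.731066
  p_2 = 1.57033
  p_3 = 1.87542
  p_4 = 2.01947
Weight by the priors:
  P(Z=1)·p_1 = 0.12 × 0.731066 = 0.087728
  P(Z=2)·p_2 = 0.43 × 1.57033 = 0.675243
  P(Z=3)·p_3 = 0.27 × 1.87542 = 0.506362
  P(Z=4)·p_4 = 0.18 × 2.01947 = 0.363504
Sum: 0.087728 + 0.675243 + 0.506362 + 0.363504 = 1.63284
P(Group 1 | 0.14 hours) = 0.087728 / 1.63284 ≈ 0.0537

0.0537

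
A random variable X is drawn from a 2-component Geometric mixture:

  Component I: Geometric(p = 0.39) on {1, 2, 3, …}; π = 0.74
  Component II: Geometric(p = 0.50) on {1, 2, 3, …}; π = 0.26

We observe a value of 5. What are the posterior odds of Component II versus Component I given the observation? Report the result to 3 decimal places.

Posterior odds = (w_i f_i(x)) / (w_j f_j(x)); the normalising sum cancels.
Component likelihoods at x = 5:
  f_I = 0.0539988
  f_II = 0.03125
Posterior odds = (w_II·f_II) / (w_I·f_I) = (0.26·0.03125) / (0.74·0.0539988) = 0.008125 / 0.0399591 ≈ 0.203

0.203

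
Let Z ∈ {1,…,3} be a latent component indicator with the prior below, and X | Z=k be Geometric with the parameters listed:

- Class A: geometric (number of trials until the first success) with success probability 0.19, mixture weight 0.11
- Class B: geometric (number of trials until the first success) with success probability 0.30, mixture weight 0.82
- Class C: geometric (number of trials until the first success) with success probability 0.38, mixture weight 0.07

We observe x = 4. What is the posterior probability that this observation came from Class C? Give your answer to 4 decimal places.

0.0623

The responsibility of component k is w_k f_k(x) divided by Σ_j w_j f_j(x).
Geometric probabilities:
  p_A = 0.19·(1−0.19)^3 = 0.19·0.531441 = 0.100974
  p_B = 0.30·(1−0.30)^3 = 0.30·0.343 = 0.1029
  p_C = 0.38·(1−0.38)^3 = 0.38·0.238328 = 0.0905646
Unnormalised posteriors:
  w_A·p_A = 0.11 × 0.100974 = 0.0111071
  w_B·p_B = 0.82 × 0.1029 = 0.084378
  w_C·p_C = 0.07 × 0.0905646 = 0.00633952
Denominator: 0.0111071 + 0.084378 + 0.00633952 = 0.101825
Responsibility of Class C: 0.00633952 / 0.101825 ≈ 0.0623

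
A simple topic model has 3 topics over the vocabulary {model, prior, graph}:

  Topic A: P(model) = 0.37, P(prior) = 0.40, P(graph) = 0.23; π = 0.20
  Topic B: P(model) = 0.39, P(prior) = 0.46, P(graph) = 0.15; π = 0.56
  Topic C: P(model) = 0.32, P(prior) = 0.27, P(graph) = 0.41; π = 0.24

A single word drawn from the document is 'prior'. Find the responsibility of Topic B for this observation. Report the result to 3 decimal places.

0.640

Posterior ∝ prior × likelihood, so P(k | x) ∝ π_k f_k(x); normalise over all components.
Categorical probabilities:
  L_A = P(prior | comp) = 0.40
  L_B = P(prior | comp) = 0.46
  L_C = P(prior | comp) = 0.27
Prior × likelihood for each component:
  π_A·L_A = 0.20 × 0.4 = 0.08
  π_B·L_B = 0.56 × 0.46 = 0.2576
  π_C·L_C = 0.24 × 0.27 = 0.0648
Evidence: 0.08 + 0.2576 + 0.0648 = 0.4024
So the posterior for Topic B is 0.2576 / 0.4024 ≈ 0.640.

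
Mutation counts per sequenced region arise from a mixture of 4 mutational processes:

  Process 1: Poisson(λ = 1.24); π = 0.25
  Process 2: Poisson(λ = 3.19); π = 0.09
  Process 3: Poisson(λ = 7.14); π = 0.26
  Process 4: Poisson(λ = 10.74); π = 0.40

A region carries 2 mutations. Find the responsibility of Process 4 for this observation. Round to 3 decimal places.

The responsibility of component k is w_k f_k(x) divided by Σ_j w_j f_j(x).
Component likelihoods at x = 2 mutations:
  L_1 = 0.222479
  L_2 = 0.209485
  L_3 = 0.0202071
  L_4 = 0.00124927
Multiply by the mixture weights:
  w_1·L_1 = 0.25 × 0.222479 = 0.0556196
  w_2·L_2 = 0.09 × 0.209485 = 0.0188536
  w_3·L_3 = 0.26 × 0.0202071 = 0.00525384
  w_4·L_4 = 0.40 × 0.00124927 = 0.000499707
Normaliser: 0.0556196 + 0.0188536 + 0.00525384 + 0.000499707 = 0.0802268
P(Process 4 | x) ≈ 0.006

0.006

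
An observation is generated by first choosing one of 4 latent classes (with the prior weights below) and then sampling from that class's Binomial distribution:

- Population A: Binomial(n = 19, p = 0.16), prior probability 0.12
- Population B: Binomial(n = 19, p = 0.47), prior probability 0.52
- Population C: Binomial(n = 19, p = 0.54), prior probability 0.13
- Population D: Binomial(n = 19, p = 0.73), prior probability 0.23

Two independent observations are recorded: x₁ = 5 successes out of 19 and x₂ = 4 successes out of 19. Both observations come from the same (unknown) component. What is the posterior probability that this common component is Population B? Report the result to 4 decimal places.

By Bayes' theorem, P(k | x) = w_k f_k(x) / Σ_j w_j f_j(x).
Since both observations come from the same component, the likelihood for component k is f_k(x₁)·f_k(x₂).
  p_A = [C(19,5)·0.16^5·0.84^14 = 11628·0.000104858·0.0870783 = 0.106173] × [0.185803] = 0.0197273
  p_B = [C(19,5)·0.47^5·0.53^14 = 11628·0.0229345·0.000137995 = 0.0368007] × [0.0138329] = 0.000509061
  p_C = [C(19,5)·0.54^5·0.46^14 = 11628·0.0459165·1.89937e-05 = 0.0101411] × [0.00287956] = 2.92018e-05
  p_D = [C(19,5)·0.73^5·0.27^14 = 11628·0.207307·1.09419e-08 = 2.63762e-05] × [3.25186e-06] = 8.57716e-11
Unnormalised posteriors:
  w_A·p_A = 0.12 × 0.0197273 = 0.00236728
  w_B·p_B = 0.52 × 0.000509061 = 0.000264712
  w_C·p_C = 0.13 × 2.92018e-05 = 3.79624e-06
  w_D·p_D = 0.23 × 8.57716e-11 = 1.97275e-11
Sum: 0.00236728 + 0.000264712 + 3.79624e-06 + 1.97275e-11 = 0.00263579
P(Population B | data) ≈ 0.1004

0.1004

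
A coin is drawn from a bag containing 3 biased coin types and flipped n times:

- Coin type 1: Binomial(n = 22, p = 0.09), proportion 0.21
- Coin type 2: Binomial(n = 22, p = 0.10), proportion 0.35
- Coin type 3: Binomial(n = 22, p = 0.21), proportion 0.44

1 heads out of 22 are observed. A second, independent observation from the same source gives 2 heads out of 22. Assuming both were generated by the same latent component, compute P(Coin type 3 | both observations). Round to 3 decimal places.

Apply Bayes' rule: the posterior for each component is proportional to its prior times its likelihood at x.
Since both observations come from the same component, the likelihood for component k is f_k(x₁)·f_k(x₂).
  f_1 = [C(22,1)·0.09^1·0.91^21 = 22·0.09·0.137997 = 0.273234] × [0.283743] = 0.0775281
  f_2 = [C(22,1)·0.10^1·0.90^21 = 22·0.1·0.109419 = 0.240722] × [0.280842] = 0.0676048
  f_3 = [C(22,1)·0.21^1·0.79^21 = 22·0.21·0.00708221 = 0.0327198] × [0.0913256] = 0.00298816
Prior × likelihood for each component:
  π_1·f_1 = 0.21 × 0.0775281 = 0.0162809
  π_2·f_2 = 0.35 × 0.0676048 = 0.0236617
  π_3·f_3 = 0.44 × 0.00298816 = 0.00131479
Marginal: 0.0162809 + 0.0236617 + 0.00131479 = 0.0412574
P(Coin type 3 | x₁,x₂) = 0.00131479 / 0.0412574 ≈ 0.032

0.032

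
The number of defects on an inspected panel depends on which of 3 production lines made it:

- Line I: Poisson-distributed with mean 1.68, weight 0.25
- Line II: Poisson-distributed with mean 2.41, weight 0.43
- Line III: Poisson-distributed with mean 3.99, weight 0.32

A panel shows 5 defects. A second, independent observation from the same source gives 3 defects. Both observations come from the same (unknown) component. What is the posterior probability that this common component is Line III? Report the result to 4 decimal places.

By Bayes' theorem, P(k | x) = P(Z=k) f_k(x) / Σ_j P(Z=j) f_j(x).
Since both observations come from the same component, the likelihood for component k is f_k(x₁)·f_k(x₂).
  L_I = [e^(−1.68)·1.68^5/5! = 0.020785] × [0.147286] = 0.00306135
  L_II = [e^(−2.41)·2.41^5/5! = 0.0608491] × [0.209532] = 0.0127498
  L_III = [e^(−3.99)·3.99^5/5! = 0.155901] × [0.195854] = 0.0305338
Unnormalised posteriors:
  P(Z=I)·L_I = 0.25 × 0.00306135 = 0.000765336
  P(Z=II)·L_II = 0.43 × 0.0127498 = 0.00548243
  P(Z=III)·L_III = 0.32 × 0.0305338 = 0.00977081
Normaliser: 0.000765336 + 0.00548243 + 0.00977081 = 0.0160186
So the posterior for Line III is 0.00977081 / 0.0160186 ≈ 0.6100.

0.6100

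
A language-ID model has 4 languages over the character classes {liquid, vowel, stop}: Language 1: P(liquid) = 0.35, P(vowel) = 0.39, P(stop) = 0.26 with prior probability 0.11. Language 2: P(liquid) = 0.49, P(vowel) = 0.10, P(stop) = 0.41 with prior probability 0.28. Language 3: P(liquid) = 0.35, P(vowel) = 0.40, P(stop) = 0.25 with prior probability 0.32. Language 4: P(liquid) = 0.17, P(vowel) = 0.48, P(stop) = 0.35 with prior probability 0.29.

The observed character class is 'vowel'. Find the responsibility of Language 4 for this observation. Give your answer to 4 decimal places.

0.4117

By Bayes' theorem, P(k | x) = π_k f_k(x) / Σ_j π_j f_j(x).
Component likelihoods at x = 'vowel':
  f_1 = P(vowel | comp) = 0.39
  f_2 = P(vowel | comp) = 0.10
  f_3 = P(vowel | comp) = 0.40
  f_4 = P(vowel | comp) = 0.48
Weight by the priors:
  π_1·f_1 = 0.11 × 0.39 = 0.0429
  π_2·f_2 = 0.28 × 0.1 = 0.028
  π_3·f_3 = 0.32 × 0.4 = 0.128
  π_4·f_4 = 0.29 × 0.48 = 0.1392
Marginal: 0.0429 + 0.028 + 0.128 + 0.1392 = 0.3381
P(Language 4 | x) ≈ 0.4117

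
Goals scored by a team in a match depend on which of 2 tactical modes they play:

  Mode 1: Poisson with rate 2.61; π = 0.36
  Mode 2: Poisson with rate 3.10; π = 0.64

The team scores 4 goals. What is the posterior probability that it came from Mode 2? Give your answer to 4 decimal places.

0.6843

P(component k | x) = π_k·f_k(x) / marginal(x), where marginal(x) = Σ_j π_j·f_j(x).
Poisson probabilities:
  p_1 = 0.142181
  p_2 = 0.17335
Multiply by the mixture weights:
  π_1·p_1 = 0.36 × 0.142181 = 0.0511852
  π_2·p_2 = 0.64 × 0.17335 = 0.110944
Evidence: 0.0511852 + 0.110944 = 0.162129
P(Mode 2 | 4 goals) ≈ 0.6843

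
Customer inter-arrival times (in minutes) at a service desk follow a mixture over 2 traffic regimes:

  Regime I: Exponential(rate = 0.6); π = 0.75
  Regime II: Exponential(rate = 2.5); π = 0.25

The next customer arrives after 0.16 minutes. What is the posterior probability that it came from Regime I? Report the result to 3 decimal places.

0.494

By Bayes' theorem, P(k | x) = π_k f_k(x) / Σ_j π_j f_j(x).
Exponential densities:
  f_I = 0.545078
  f_II = 1.6758
Prior × likelihood for each component:
  π_I·f_I = 0.75 × 0.545078 = 0.408809
  π_II·f_II = 0.25 × 1.6758 = 0.41895
Evidence: 0.408809 + 0.41895 = 0.827759
P(Regime I | 0.16 minutes) ≈ 0.494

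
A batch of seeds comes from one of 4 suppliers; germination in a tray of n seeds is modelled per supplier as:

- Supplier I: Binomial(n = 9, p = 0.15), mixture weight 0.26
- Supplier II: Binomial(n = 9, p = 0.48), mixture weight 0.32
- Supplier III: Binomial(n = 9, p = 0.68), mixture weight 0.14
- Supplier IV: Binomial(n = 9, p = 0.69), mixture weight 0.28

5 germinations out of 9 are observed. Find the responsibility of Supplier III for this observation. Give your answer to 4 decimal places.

By Bayes' theorem, P(k | x) = w_k f_k(x) / Σ_j w_j f_j(x).
Binomial probabilities:
  p_I = C(9,5)·0.15^5·0.85^4 = 126·7.59375e-05·0.522006 = 0.00499462
  p_II = C(9,5)·0.48^5·0.52^4 = 126·0.0254804·0.0731162 = 0.234742
  p_III = C(9,5)·0.68^5·0.32^4 = 126·0.145393·0.0104858 = 0.192095
  p_IV = C(9,5)·0.69^5·0.31^4 = 126·0.156403·0.00923521 = 0.181996
Weight by the priors:
  w_I·p_I = 0.26 × 0.00499462 = 0.0012986
  w_II·p_II = 0.32 × 0.234742 = 0.0751173
  w_III·p_III = 0.14 × 0.192095 = 0.0268932
  w_IV·p_IV = 0.28 × 0.181996 = 0.050959
Evidence: 0.0012986 + 0.0751173 + 0.0268932 + 0.050959 = 0.154268
P(Supplier III | 5 germinations out of 9) ≈ 0.1743

0.1743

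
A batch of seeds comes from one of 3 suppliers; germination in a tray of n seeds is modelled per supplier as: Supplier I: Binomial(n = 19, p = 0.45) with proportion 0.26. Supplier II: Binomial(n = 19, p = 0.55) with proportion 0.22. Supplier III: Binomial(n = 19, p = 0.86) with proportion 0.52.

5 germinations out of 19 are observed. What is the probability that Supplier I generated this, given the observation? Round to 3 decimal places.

0.878

Posterior ∝ prior × likelihood, so P(k | x) ∝ w_k f_k(x); normalise over all components.
Binomial probabilities:
  L_I = C(19,5)·0.45^5·0.55^14 = 11628·0.0184528·0.000231781 = 0.0497331
  L_II = C(19,5)·0.55^5·0.45^14 = 11628·0.0503284·1.39629e-05 = 0.00817135
  L_III = C(19,5)·0.86^5·0.14^14 = 11628·0.470427·1.1112e-12 = 6.07841e-09
Multiply by the mixture weights:
  w_I·L_I = 0.26 × 0.0497331 = 0.0129306
  w_II·L_II = 0.22 × 0.00817135 = 0.0017977
  w_III·L_III = 0.52 × 6.07841e-09 = 3.16077e-09
Sum: 0.0129306 + 0.0017977 + 3.16077e-09 = 0.0147283
So the posterior for Supplier I is 0.0129306 / 0.0147283 ≈ 0.878.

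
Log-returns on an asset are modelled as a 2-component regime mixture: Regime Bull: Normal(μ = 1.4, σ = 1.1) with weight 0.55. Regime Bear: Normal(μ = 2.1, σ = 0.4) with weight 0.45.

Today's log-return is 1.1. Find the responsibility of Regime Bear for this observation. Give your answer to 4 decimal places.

0.0931

The responsibility of component k is π_k f_k(x) divided by Σ_j π_j f_j(x).
Evaluate each component's likelihood at the observed value:
  L_Bull = (1/(1.1·√(2π)))·exp(−(1.1−1.4)²/(2·1.1²)) = 0.362675·exp(-0.03719) = 0.349435
  L_Bear = (1/(0.4·√(2π)))·exp(−(1.1−2.1)²/(2·0.4²)) = 0.997356·exp(-3.12500) = 0.0438208
Unnormalised posteriors:
  π_Bull·L_Bull = 0.55 × 0.349435 = 0.192189
  π_Bear·L_Bear = 0.45 × 0.0438208 = 0.0197193
Marginal: 0.192189 + 0.0197193 = 0.211908
P(Regime Bear | data) = 0.0197193 / 0.211908 ≈ 0.0931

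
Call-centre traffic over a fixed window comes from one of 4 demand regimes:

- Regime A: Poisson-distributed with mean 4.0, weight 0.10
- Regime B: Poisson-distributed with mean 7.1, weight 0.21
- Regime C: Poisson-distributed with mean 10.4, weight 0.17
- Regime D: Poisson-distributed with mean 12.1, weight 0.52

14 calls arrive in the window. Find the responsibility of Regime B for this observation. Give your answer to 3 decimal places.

Apply Bayes' rule: the posterior for each component is proportional to its prior times its likelihood at x.
Evaluate each component's likelihood at the observed value:
  f_A = e^(−4.0)·4.0^14/14! = 5.63967e-05
  f_B = e^(−7.1)·7.1^14/14! = 0.00782921
  f_C = e^(−10.4)·10.4^14/14! = 0.0604499
  f_D = e^(−12.1)·12.1^14/14! = 0.0919652
Weight by the priors:
  P(Z=A)·f_A = 0.10 × 5.63967e-05 = 5.63967e-06
  P(Z=B)·f_B = 0.21 × 0.00782921 = 0.00164413
  P(Z=C)·f_C = 0.17 × 0.0604499 = 0.0102765
  P(Z=D)·f_D = 0.52 × 0.0919652 = 0.0478219
Normaliser: 5.63967e-06 + 0.00164413 + 0.0102765 + 0.0478219 = 0.0597482
Responsibility of Regime B: 0.00164413 / 0.0597482 ≈ 0.028

0.028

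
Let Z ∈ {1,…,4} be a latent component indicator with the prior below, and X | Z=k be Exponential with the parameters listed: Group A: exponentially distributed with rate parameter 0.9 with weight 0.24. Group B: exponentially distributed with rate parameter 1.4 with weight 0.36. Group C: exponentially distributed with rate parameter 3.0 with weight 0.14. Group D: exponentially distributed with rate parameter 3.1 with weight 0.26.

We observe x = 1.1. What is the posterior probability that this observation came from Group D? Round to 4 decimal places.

Posterior ∝ prior × likelihood, so P(k | x) ∝ π_k f_k(x); normalise over all components.
Exponential densities:
  p_A = 0.9·e^(−0.9·1.1) = 0.9·e^(−0.9900) = 0.334419
  p_B = 1.4·e^(−1.4·1.1) = 1.4·e^(−1.5400) = 0.300134
  p_C = 3.0·e^(−3.0·1.1) = 3.0·e^(−3.3000) = 0.11065
  p_D = 3.1·e^(−3.1·1.1) = 3.1·e^(−3.4100) = 0.102428
Multiply by the mixture weights:
  π_A·p_A = 0.24 × 0.334419 = 0.0802606
  π_B·p_B = 0.36 × 0.300134 = 0.108048
  π_C·p_C = 0.14 × 0.11065 = 0.0154909
  π_D·p_D = 0.26 × 0.102428 = 0.0266312
Marginal: 0.0802606 + 0.108048 + 0.0154909 + 0.0266312 = 0.230431
Responsibility of Group D: 0.0266312 / 0.230431 ≈ 0.1156

0.1156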